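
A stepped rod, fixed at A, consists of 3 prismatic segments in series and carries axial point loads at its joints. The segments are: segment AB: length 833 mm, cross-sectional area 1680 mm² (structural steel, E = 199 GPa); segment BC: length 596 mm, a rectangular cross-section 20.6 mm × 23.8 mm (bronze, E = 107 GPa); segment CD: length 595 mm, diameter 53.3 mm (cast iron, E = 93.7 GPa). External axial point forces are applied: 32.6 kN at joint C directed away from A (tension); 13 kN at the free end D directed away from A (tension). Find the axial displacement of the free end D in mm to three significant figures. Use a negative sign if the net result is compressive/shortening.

Internal axial forces (sectioning from the free end, tension +): N_CD = 13 kN, N_BC = 45.6 kN, N_AB = 45.6 kN.
A_BC = 490.3 mm².
A_CD = 2231 mm².
δ_AB = 45600·833/(1680·199000) = 0.1136 mm
δ_BC = 45600·596/(490.3·107000) = 0.5181 mm
δ_CD = 13000·595/(2231·93700) = 0.037 mm
δ = Σδ_i = 0.6687 mm.

0.669 mm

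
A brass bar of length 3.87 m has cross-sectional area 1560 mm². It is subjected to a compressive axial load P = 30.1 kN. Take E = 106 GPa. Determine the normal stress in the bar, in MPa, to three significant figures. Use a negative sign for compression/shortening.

σ = N/A = -30100/1560 = -19.29 MPa.

-19.3 MPa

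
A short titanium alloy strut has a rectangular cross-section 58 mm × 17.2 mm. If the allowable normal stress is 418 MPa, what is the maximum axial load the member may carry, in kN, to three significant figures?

417 kN

A = 997.6 mm².
P_max = σ_allow · A = 418 · 997.6 = 417000 N = 417 kN.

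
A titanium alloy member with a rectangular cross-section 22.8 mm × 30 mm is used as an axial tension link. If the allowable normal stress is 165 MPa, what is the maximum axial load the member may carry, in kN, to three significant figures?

113 kN

A = 684 mm².
P_max = σ_allow · A = 165 · 684 = 112900 N = 112.9 kN.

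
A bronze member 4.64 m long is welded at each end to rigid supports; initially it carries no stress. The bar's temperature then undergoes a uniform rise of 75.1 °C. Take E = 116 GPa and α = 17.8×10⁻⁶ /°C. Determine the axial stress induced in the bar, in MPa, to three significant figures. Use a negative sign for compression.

-155 MPa

Free thermal expansion αLΔT = 17.8e-6 · 4640 · 75.1 = 6.203 mm.
The walls impose strain ε = −(6.203)/4640 = -1.3368e-03; σ = Eε = 116000 · -1.3368e-03 = -155.1 MPa.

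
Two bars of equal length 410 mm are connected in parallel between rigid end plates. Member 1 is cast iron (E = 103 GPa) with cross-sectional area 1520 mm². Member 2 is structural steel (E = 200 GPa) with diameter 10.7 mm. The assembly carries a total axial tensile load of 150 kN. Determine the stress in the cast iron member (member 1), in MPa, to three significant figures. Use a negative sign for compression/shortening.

88.5 MPa

A_2 = 89.92 mm².
Equal strain + equilibrium ⇒ each member carries load in proportion to AE: A₁E₁ = 156600000 N, A₂E₂ = 17980000 N, ΣAE = 174500000 N.
σ₁ = P·E₁/ΣAE = 150000·103000/174500000 = 88.52 MPa.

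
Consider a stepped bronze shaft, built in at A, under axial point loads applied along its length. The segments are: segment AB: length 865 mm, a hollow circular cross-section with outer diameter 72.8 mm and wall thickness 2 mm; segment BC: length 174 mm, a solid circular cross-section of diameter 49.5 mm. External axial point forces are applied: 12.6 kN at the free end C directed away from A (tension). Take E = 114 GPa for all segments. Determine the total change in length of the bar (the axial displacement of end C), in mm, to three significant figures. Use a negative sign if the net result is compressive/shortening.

0.225 mm

Internal axial forces (sectioning from the free end, tension +): N_BC = 12.6 kN, N_AB = 12.6 kN.
A_AB = 444.8 mm².
A_BC = 1924 mm².
δ_AB = 12600·865/(444.8·114000) = 0.2149 mm
δ_BC = 12600·174/(1924·114000) = 0.009993 mm
δ = Σδ_i = 0.2249 mm.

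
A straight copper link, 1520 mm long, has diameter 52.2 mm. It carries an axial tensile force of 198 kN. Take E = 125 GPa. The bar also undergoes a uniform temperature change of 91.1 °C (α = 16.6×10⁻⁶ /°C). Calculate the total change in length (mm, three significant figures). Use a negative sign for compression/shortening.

3.42 mm

A = 2140 mm².
δ_mech = NL/(AE) = 198000·1520/(2140·125000) = 1.125 mm.
δ_thermal = αLΔT = 16.6e-6·1520·91.1 = 2.299 mm.
δ = δ_mech + δ_thermal = 3.424 mm.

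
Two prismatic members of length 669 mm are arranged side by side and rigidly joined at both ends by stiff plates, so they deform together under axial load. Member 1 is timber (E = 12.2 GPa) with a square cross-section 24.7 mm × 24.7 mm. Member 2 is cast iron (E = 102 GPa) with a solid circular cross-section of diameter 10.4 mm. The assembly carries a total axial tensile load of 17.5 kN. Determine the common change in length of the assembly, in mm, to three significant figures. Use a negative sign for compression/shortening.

0.727 mm

A_1 = 610.1 mm².
A_2 = 84.95 mm².
Equal strain + equilibrium ⇒ each member carries load in proportion to AE: A₁E₁ = 7443000 N, A₂E₂ = 8665000 N, ΣAE = 16110000 N.
δ = PL/ΣAE = 17500·669/16110000 = 0.7268 mm.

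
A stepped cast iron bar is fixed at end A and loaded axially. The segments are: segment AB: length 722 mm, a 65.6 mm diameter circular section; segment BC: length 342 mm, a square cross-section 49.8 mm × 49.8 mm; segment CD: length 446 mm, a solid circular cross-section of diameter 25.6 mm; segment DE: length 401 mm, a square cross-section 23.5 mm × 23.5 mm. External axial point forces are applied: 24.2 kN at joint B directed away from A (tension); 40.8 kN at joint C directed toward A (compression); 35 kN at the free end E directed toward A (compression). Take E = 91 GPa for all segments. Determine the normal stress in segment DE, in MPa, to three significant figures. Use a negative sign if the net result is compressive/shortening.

-63.4 MPa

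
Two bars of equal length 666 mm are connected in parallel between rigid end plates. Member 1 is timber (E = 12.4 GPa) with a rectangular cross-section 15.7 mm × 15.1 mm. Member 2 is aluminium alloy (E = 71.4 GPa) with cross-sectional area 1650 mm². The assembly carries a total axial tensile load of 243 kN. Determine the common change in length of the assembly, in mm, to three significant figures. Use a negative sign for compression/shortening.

A_1 = 237.1 mm².
Equal strain + equilibrium ⇒ each member carries load in proportion to AE: A₁E₁ = 2940000 N, A₂E₂ = 117800000 N, ΣAE = 120700000 N.
δ = PL/ΣAE = 243000·666/120700000 = 1.34 mm.

1.34 mm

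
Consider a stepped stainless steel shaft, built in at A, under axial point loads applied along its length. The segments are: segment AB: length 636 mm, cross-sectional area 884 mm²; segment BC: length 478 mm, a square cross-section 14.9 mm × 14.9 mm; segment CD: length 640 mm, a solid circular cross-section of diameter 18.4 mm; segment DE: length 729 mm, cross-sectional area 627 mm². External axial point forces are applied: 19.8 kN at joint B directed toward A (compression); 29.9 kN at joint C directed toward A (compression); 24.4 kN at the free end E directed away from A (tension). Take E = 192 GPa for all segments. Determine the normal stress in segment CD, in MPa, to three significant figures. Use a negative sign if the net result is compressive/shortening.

91.8 MPa

Internal axial forces (sectioning from the free end, tension +): N_DE = 24.4 kN, N_CD = 24.4 kN, N_BC = -5.5 kN, N_AB = -25.3 kN.
A_CD = 265.9 mm².
σ_CD = N_CD/A_CD = 24400/265.9 = 91.76 MPa.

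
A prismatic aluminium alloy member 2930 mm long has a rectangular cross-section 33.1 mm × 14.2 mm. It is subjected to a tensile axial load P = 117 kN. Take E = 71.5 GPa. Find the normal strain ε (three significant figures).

A = 470 mm².
σ = N/A = 248.9 MPa; ε = σ/E = 248.9/71500 = 3.481e-03.

0.00348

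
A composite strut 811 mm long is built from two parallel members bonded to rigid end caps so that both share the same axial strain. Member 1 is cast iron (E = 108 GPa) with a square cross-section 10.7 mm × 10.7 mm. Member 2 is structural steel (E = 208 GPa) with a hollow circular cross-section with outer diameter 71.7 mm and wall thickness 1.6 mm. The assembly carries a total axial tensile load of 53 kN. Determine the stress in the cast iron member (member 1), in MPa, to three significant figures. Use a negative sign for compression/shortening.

66.8 MPa

A_1 = 114.5 mm².
A_2 = 352.4 mm².
Equal strain + equilibrium ⇒ each member carries load in proportion to AE: A₁E₁ = 12360000 N, A₂E₂ = 73290000 N, ΣAE = 85660000 N.
σ₁ = P·E₁/ΣAE = 53000·108000/85660000 = 66.83 MPa.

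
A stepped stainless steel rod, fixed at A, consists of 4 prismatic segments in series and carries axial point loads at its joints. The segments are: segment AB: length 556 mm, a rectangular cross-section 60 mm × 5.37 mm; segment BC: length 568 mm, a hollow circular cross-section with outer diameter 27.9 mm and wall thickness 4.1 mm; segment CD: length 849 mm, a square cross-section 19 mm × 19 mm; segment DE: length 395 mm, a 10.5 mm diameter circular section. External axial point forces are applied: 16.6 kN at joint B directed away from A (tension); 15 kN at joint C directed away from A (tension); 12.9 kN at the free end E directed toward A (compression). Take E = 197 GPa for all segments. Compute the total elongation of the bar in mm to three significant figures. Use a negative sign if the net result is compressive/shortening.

-0.269 mm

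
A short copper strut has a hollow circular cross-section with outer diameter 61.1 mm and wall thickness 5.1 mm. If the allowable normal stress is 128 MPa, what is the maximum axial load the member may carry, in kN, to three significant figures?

115 kN

A = 897.2 mm².
P_max = σ_allow · A = 128 · 897.2 = 114800 N = 114.8 kN.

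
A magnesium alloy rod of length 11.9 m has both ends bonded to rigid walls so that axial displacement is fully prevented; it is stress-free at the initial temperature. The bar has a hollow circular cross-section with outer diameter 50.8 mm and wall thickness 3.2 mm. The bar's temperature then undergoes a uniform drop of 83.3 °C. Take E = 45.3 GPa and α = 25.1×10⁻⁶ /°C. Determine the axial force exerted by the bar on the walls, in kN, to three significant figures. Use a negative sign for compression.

Free thermal expansion αLΔT = 25.1e-6 · 11900 · -83.3 = -24.88 mm.
The walls impose strain ε = −(-24.88)/11900 = 2.0908e-03; σ = Eε = 45300 · 2.0908e-03 = 94.71 MPa.
Wall reaction R = σ·A = 94.71·478.5 = 45320 N = 45.32 kN.

45.3 kN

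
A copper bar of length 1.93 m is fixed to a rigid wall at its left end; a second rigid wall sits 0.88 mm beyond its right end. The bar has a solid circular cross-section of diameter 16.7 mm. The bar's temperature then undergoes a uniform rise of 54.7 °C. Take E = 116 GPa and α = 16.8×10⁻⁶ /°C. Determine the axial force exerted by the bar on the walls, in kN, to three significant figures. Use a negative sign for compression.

-11.8 kN

Free thermal expansion αLΔT = 16.8e-6 · 1930 · 54.7 = 1.774 mm.
The walls engage after the gap closes; constrained expansion = 1.774 − 0.88 = 0.8936 mm.
The walls impose strain ε = −(0.8936)/1930 = -4.6300e-04; σ = Eε = 116000 · -4.6300e-04 = -53.71 MPa.
Wall reaction R = σ·A = -53.71·219 = -11760 N = -11.76 kN.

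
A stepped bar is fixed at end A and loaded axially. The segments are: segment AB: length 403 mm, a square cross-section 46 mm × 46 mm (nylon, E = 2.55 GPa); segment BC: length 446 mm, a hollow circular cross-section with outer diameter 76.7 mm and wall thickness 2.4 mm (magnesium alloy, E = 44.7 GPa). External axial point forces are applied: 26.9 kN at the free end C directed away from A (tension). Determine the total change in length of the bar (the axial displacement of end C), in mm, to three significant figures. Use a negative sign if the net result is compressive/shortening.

Internal axial forces (sectioning from the free end, tension +): N_BC = 26.9 kN, N_AB = 26.9 kN.
A_AB = 2116 mm².
A_BC = 560.2 mm².
δ_AB = 26900·403/(2116·2550) = 2.009 mm
δ_BC = 26900·446/(560.2·44700) = 0.4791 mm
δ = Σδ_i = 2.488 mm.

2.49 mm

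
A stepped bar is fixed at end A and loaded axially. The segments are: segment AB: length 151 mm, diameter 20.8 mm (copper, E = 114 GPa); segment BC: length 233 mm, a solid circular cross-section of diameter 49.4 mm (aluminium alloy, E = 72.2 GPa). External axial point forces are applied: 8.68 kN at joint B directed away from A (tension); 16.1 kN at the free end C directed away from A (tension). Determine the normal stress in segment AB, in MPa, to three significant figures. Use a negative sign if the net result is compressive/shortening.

72.9 MPa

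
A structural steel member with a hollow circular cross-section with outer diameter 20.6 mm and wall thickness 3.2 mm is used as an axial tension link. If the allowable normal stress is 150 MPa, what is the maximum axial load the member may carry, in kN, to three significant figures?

A = 174.9 mm².
P_max = σ_allow · A = 150 · 174.9 = 26240 N = 26.24 kN.

26.2 kN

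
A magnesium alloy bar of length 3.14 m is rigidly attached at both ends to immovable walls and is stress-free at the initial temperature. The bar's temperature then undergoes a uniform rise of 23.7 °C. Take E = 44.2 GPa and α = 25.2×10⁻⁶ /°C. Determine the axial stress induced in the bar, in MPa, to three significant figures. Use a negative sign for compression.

-26.4 MPa

Free thermal expansion αLΔT = 25.2e-6 · 3140 · 23.7 = 1.875 mm.
The walls impose strain ε = −(1.875)/3140 = -5.9724e-04; σ = Eε = 44200 · -5.9724e-04 = -26.4 MPa.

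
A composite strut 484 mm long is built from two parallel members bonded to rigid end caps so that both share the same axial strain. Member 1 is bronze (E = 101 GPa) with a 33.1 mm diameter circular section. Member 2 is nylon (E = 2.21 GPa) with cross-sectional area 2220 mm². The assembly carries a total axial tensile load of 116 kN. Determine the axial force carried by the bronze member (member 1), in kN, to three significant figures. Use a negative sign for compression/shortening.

A_1 = 860.5 mm².
Equal strain + equilibrium ⇒ each member carries load in proportion to AE: A₁E₁ = 86910000 N, A₂E₂ = 4906000 N, ΣAE = 91820000 N.
F₁ = P·A₁E₁/ΣAE = 116000·86910000/91820000 = 109800 N.

110 kN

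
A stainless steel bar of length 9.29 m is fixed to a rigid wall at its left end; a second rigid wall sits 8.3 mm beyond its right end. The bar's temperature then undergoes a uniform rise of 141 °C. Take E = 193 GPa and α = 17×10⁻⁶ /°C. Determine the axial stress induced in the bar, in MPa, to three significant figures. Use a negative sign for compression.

-290 MPa

Free thermal expansion αLΔT = 17e-6 · 9290 · 141 = 22.27 mm.
The walls engage after the gap closes; constrained expansion = 22.27 − 8.3 = 13.97 mm.
The walls impose strain ε = −(13.97)/9290 = -1.5036e-03; σ = Eε = 193000 · -1.5036e-03 = -290.2 MPa.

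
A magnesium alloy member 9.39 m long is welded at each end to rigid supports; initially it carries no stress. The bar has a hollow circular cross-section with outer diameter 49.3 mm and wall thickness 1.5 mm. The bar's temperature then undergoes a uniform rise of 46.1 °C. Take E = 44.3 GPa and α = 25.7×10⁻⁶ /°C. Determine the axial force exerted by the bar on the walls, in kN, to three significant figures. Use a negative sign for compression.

-11.8 kN

Free thermal expansion αLΔT = 25.7e-6 · 9390 · 46.1 = 11.12 mm.
The walls impose strain ε = −(11.12)/9390 = -1.1848e-03; σ = Eε = 44300 · -1.1848e-03 = -52.49 MPa.
Wall reaction R = σ·A = -52.49·225.3 = -11820 N = -11.82 kN.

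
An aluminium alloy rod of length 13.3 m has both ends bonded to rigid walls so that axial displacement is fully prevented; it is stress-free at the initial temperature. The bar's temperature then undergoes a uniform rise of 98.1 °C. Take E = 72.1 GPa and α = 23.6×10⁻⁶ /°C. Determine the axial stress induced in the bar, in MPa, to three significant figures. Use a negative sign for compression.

Free thermal expansion αLΔT = 23.6e-6 · 13300 · 98.1 = 30.79 mm.
The walls impose strain ε = −(30.79)/13300 = -2.3152e-03; σ = Eε = 72100 · -2.3152e-03 = -166.9 MPa.

-167 MPa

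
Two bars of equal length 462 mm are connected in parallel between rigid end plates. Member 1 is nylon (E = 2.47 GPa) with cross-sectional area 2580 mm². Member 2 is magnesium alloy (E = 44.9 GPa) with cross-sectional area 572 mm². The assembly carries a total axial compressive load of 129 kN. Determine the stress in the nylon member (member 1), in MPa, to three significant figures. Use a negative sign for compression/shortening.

-9.94 MPa

Equal strain + equilibrium ⇒ each member carries load in proportion to AE: A₁E₁ = 6373000 N, A₂E₂ = 25680000 N, ΣAE = 32060000 N.
σ₁ = P·E₁/ΣAE = -129000·2470/32060000 = -9.94 MPa.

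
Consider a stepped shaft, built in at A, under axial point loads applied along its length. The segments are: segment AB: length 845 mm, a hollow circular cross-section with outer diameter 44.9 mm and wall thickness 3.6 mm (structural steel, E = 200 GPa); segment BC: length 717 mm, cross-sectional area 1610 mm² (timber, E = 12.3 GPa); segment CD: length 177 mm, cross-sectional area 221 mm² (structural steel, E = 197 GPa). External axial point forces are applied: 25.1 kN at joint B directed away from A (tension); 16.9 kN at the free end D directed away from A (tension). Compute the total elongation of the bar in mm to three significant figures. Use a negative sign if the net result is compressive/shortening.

Internal axial forces (sectioning from the free end, tension +): N_CD = 16.9 kN, N_BC = 16.9 kN, N_AB = 42 kN.
A_AB = 467.1 mm².
δ_AB = 42000·845/(467.1·200000) = 0.3799 mm
δ_BC = 16900·717/(1610·12300) = 0.6119 mm
δ_CD = 16900·177/(221·197000) = 0.06871 mm
δ = Σδ_i = 1.061 mm.

1.06 mm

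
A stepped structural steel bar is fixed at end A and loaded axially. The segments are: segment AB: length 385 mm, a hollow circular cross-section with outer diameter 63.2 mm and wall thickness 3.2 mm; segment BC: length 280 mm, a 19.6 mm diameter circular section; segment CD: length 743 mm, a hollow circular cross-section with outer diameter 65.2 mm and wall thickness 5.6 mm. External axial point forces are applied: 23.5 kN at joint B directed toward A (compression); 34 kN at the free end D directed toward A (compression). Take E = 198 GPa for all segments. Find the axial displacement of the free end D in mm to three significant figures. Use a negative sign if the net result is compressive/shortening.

-0.466 mm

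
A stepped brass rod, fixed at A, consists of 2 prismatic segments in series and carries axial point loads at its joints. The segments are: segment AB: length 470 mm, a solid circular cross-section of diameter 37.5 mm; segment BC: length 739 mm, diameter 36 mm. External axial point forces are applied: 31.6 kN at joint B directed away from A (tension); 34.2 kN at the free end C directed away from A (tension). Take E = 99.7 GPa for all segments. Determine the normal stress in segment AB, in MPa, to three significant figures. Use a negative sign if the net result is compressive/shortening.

Internal axial forces (sectioning from the free end, tension +): N_BC = 34.2 kN, N_AB = 65.8 kN.
A_AB = 1104 mm².
σ_AB = N_AB/A_AB = 65800/1104 = 59.58 MPa.

59.6 MPa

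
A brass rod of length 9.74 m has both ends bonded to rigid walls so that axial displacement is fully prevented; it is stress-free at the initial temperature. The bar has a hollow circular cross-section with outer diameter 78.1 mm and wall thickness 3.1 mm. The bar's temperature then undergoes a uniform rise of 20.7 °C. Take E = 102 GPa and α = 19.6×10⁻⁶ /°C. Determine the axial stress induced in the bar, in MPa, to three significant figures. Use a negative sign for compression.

Free thermal expansion αLΔT = 19.6e-6 · 9740 · 20.7 = 3.952 mm.
The walls impose strain ε = −(3.952)/9740 = -4.0572e-04; σ = Eε = 102000 · -4.0572e-04 = -41.38 MPa.

-41.4 MPa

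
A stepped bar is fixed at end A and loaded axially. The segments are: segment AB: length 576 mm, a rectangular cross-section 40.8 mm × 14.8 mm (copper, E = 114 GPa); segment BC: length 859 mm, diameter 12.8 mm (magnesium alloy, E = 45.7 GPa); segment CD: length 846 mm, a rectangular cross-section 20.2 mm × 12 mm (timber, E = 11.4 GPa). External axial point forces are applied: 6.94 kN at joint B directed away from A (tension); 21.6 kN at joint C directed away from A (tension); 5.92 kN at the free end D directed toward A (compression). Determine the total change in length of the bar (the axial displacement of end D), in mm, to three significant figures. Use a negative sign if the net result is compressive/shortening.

0.667 mm

Internal axial forces (sectioning from the free end, tension +): N_CD = -5.92 kN, N_BC = 15.68 kN, N_AB = 22.62 kN.
A_AB = 603.8 mm².
A_BC = 128.7 mm².
A_CD = 242.4 mm².
δ_AB = 22620·576/(603.8·114000) = 0.1893 mm
δ_BC = 15680·859/(128.7·45700) = 2.29 mm
δ_CD = -5920·846/(242.4·11400) = -1.812 mm
δ = Σδ_i = 0.6673 mm.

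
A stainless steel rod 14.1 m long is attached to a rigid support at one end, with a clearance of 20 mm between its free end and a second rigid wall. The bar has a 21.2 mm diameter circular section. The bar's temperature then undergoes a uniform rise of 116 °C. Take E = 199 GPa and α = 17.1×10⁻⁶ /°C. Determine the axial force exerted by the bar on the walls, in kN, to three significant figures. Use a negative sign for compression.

Free thermal expansion αLΔT = 17.1e-6 · 14100 · 116 = 27.97 mm.
The walls engage after the gap closes; constrained expansion = 27.97 − 20 = 7.969 mm.
The walls impose strain ε = −(7.969)/14100 = -5.6516e-04; σ = Eε = 199000 · -5.6516e-04 = -112.5 MPa.
Wall reaction R = σ·A = -112.5·353 = -39700 N = -39.7 kN.

-39.7 kN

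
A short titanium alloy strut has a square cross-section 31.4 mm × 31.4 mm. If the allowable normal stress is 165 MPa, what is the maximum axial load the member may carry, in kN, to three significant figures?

A = 986 mm².
P_max = σ_allow · A = 165 · 986 = 162700 N = 162.7 kN.

163 kN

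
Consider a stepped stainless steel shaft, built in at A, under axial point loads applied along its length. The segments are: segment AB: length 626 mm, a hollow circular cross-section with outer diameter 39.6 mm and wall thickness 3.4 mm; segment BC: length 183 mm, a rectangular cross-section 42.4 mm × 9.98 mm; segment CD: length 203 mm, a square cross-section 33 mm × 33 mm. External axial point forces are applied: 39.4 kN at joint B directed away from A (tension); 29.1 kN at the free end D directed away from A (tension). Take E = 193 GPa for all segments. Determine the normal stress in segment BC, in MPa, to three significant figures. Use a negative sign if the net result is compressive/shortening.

Internal axial forces (sectioning from the free end, tension +): N_CD = 29.1 kN, N_BC = 29.1 kN, N_AB = 68.5 kN.
A_BC = 423.2 mm².
σ_BC = N_BC/A_BC = 29100/423.2 = 68.77 MPa.

68.8 MPa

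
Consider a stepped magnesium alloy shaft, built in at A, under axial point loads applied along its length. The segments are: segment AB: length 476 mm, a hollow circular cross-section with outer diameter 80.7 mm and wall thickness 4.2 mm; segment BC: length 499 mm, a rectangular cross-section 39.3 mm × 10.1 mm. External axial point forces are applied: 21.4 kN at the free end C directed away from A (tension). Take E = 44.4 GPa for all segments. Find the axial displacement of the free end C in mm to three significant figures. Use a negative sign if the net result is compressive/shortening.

0.833 mm

Internal axial forces (sectioning from the free end, tension +): N_BC = 21.4 kN, N_AB = 21.4 kN.
A_AB = 1009 mm².
A_BC = 396.9 mm².
δ_AB = 21400·476/(1009·44400) = 0.2273 mm
δ_BC = 21400·499/(396.9·44400) = 0.6059 mm
δ = Σδ_i = 0.8332 mm.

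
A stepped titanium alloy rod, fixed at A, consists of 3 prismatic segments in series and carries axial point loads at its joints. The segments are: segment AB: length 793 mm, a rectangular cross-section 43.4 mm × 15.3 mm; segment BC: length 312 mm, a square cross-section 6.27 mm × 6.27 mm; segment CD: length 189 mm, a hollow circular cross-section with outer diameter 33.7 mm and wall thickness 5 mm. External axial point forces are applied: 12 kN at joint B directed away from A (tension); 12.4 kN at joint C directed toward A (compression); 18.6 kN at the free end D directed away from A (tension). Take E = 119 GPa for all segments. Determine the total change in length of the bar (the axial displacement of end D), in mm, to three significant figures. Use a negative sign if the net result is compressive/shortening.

0.662 mm

Internal axial forces (sectioning from the free end, tension +): N_CD = 18.6 kN, N_BC = 6.2 kN, N_AB = 18.2 kN.
A_AB = 664 mm².
A_BC = 39.31 mm².
A_CD = 450.8 mm².
δ_AB = 18200·793/(664·119000) = 0.1826 mm
δ_BC = 6200·312/(39.31·119000) = 0.4135 mm
δ_CD = 18600·189/(450.8·119000) = 0.06553 mm
δ = Σδ_i = 0.6617 mm.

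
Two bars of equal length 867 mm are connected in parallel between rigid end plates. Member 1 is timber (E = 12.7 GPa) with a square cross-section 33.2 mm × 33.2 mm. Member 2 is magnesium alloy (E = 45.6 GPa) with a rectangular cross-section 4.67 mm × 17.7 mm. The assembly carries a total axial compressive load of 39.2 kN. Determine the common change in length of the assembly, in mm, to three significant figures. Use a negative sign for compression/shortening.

A_1 = 1102 mm².
A_2 = 82.66 mm².
Equal strain + equilibrium ⇒ each member carries load in proportion to AE: A₁E₁ = 14000000 N, A₂E₂ = 3769000 N, ΣAE = 17770000 N.
δ = PL/ΣAE = -39200·867/17770000 = -1.913 mm.

-1.91 mm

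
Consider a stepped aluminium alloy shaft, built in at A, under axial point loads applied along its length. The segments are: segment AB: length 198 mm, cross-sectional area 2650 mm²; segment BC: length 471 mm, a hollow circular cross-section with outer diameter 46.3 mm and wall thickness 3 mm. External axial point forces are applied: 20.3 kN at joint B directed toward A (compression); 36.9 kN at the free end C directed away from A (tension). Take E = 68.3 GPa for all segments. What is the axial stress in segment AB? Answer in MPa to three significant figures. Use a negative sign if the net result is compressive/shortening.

Internal axial forces (sectioning from the free end, tension +): N_BC = 36.9 kN, N_AB = 16.6 kN.
σ_AB = N_AB/A_AB = 16600/2650 = 6.264 MPa.

6.26 MPa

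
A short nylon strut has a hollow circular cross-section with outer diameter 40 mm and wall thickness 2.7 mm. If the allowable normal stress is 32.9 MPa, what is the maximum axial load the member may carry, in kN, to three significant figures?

10.4 kN

A = 316.4 mm².
P_max = σ_allow · A = 32.9 · 316.4 = 10410 N = 10.41 kN.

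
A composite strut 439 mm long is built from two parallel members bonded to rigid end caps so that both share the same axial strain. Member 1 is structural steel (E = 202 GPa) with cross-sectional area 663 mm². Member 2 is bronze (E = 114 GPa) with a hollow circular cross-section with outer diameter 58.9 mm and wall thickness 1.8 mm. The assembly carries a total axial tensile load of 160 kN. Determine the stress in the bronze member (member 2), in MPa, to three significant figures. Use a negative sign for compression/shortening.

A_2 = 322.9 mm².
Equal strain + equilibrium ⇒ each member carries load in proportion to AE: A₁E₁ = 133900000 N, A₂E₂ = 36810000 N, ΣAE = 170700000 N.
σ₂ = P·E₂/ΣAE = 160000·114000/170700000 = 106.8 MPa.

107 MPa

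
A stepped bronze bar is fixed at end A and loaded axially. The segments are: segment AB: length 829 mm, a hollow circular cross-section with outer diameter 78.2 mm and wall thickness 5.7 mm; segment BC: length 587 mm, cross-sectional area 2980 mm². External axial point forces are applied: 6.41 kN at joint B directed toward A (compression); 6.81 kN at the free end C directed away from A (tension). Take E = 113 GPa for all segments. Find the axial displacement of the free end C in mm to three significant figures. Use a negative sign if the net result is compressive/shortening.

0.0141 mm

Internal axial forces (sectioning from the free end, tension +): N_BC = 6.81 kN, N_AB = 0.4 kN.
A_AB = 1298 mm².
δ_AB = 400·829/(1298·113000) = 0.00226 mm
δ_BC = 6810·587/(2980·113000) = 0.01187 mm
δ = Σδ_i = 0.01413 mm.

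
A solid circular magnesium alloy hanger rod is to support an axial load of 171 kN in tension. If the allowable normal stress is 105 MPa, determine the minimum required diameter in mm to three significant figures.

Required area A ≥ P/σ_allow = 171000/105 = 1629 mm².
For a solid circular section, d ≥ √(4A/π) = 45.54 mm.

45.5 mm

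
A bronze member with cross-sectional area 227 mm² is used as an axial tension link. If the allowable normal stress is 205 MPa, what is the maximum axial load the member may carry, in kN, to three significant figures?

46.5 kN

P_max = σ_allow · A = 205 · 227 = 46540 N = 46.53 kN.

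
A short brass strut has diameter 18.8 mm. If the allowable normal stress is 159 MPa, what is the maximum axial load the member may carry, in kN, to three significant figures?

44.1 kN

A = 277.6 mm².
P_max = σ_allow · A = 159 · 277.6 = 44140 N = 44.14 kN.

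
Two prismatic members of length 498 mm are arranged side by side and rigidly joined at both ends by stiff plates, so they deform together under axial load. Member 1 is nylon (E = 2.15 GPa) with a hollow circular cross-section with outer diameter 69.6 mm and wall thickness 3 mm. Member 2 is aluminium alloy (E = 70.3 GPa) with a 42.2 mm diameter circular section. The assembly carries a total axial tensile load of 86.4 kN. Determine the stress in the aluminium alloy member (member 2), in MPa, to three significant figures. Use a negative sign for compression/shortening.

60.9 MPa

A_1 = 627.7 mm².
A_2 = 1399 mm².
Equal strain + equilibrium ⇒ each member carries load in proportion to AE: A₁E₁ = 1350000 N, A₂E₂ = 98330000 N, ΣAE = 99680000 N.
σ₂ = P·E₂/ΣAE = 86400·70300/99680000 = 60.94 MPa.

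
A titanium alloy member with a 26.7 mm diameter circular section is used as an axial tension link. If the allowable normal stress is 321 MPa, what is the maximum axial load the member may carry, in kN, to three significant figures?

180 kN

A = 559.9 mm².
P_max = σ_allow · A = 321 · 559.9 = 179700 N = 179.7 kN.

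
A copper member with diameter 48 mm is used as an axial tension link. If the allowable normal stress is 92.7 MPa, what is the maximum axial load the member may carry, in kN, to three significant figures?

A = 1810 mm².
P_max = σ_allow · A = 92.7 · 1810 = 167700 N = 167.7 kN.

168 kN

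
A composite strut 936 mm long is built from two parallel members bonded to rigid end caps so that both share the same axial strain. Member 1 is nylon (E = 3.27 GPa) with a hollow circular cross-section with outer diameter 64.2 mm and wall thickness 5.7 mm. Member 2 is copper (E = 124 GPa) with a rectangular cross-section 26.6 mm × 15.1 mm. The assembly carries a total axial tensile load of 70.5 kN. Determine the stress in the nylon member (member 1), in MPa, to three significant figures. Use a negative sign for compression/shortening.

4.33 MPa

A_1 = 1048 mm².
A_2 = 401.7 mm².
Equal strain + equilibrium ⇒ each member carries load in proportion to AE: A₁E₁ = 3426000 N, A₂E₂ = 49810000 N, ΣAE = 53230000 N.
σ₁ = P·E₁/ΣAE = 70500·3270/53230000 = 4.331 MPa.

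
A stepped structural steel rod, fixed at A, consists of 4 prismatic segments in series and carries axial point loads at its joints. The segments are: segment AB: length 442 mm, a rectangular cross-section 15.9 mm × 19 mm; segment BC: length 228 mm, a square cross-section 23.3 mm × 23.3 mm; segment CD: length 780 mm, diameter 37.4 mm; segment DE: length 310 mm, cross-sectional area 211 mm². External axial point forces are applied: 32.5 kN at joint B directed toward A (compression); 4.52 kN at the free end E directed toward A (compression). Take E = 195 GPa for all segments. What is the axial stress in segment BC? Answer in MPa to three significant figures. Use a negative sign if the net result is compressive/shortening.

-8.33 MPa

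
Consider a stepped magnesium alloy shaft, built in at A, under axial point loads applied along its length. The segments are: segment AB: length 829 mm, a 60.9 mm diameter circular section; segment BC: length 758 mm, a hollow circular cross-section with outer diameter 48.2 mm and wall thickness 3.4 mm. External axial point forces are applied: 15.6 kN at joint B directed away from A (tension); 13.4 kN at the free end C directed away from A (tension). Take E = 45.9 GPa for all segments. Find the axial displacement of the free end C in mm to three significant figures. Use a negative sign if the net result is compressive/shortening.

Internal axial forces (sectioning from the free end, tension +): N_BC = 13.4 kN, N_AB = 29 kN.
A_AB = 2913 mm².
A_BC = 478.5 mm².
δ_AB = 29000·829/(2913·45900) = 0.1798 mm
δ_BC = 13400·758/(478.5·45900) = 0.4624 mm
δ = Σδ_i = 0.6422 mm.

0.642 mm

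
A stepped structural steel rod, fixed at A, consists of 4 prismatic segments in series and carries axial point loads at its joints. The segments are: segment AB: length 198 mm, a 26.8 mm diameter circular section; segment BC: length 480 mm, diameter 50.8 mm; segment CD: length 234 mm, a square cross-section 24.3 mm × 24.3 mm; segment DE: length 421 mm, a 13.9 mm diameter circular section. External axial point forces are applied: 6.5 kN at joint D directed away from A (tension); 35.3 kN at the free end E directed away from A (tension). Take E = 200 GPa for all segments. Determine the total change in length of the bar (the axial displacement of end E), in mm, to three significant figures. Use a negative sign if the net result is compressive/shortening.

0.695 mm

Internal axial forces (sectioning from the free end, tension +): N_DE = 35.3 kN, N_CD = 41.8 kN, N_BC = 41.8 kN, N_AB = 41.8 kN.
A_AB = 564.1 mm².
A_BC = 2027 mm².
A_CD = 590.5 mm².
A_DE = 151.7 mm².
δ_AB = 41800·198/(564.1·200000) = 0.07336 mm
δ_BC = 41800·480/(2027·200000) = 0.0495 mm
δ_CD = 41800·234/(590.5·200000) = 0.08282 mm
δ_DE = 35300·421/(151.7·200000) = 0.4897 mm
δ = Σδ_i = 0.6954 mm.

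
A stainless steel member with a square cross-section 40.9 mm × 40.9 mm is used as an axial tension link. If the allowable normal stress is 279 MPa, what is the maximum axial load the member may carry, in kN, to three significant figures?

A = 1673 mm².
P_max = σ_allow · A = 279 · 1673 = 466700 N = 466.7 kN.

467 kN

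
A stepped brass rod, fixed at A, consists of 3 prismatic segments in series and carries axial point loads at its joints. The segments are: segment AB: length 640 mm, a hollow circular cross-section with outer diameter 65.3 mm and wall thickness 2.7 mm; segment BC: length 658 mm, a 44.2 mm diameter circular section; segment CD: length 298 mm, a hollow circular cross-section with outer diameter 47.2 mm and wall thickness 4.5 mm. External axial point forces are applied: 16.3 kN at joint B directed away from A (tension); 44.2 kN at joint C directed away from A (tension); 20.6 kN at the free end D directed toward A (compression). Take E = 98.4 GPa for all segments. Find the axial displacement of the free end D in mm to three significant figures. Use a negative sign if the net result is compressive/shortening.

Internal axial forces (sectioning from the free end, tension +): N_CD = -20.6 kN, N_BC = 23.6 kN, N_AB = 39.9 kN.
A_AB = 531 mm².
A_BC = 1534 mm².
A_CD = 603.7 mm².
δ_AB = 39900·640/(531·98400) = 0.4887 mm
δ_BC = 23600·658/(1534·98400) = 0.1029 mm
δ_CD = -20600·298/(603.7·98400) = -0.1033 mm
δ = Σδ_i = 0.4882 mm.

0.488 mm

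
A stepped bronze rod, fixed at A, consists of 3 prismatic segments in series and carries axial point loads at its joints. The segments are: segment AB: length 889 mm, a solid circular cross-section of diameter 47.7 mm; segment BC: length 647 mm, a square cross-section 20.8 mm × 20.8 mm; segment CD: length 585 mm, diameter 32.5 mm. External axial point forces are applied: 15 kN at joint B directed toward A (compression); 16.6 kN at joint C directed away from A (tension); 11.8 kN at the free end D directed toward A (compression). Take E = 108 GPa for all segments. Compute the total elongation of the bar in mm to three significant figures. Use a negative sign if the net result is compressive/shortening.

-0.0576 mm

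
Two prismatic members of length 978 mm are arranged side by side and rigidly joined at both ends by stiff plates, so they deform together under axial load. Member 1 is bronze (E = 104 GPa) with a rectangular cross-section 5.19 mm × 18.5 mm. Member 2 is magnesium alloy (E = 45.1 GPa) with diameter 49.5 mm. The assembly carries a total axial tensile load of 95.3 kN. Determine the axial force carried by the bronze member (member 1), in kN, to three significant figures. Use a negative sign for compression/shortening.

A_1 = 96.02 mm².
A_2 = 1924 mm².
Equal strain + equilibrium ⇒ each member carries load in proportion to AE: A₁E₁ = 9986000 N, A₂E₂ = 86790000 N, ΣAE = 96780000 N.
F₁ = P·A₁E₁/ΣAE = 95300·9986000/96780000 = 9833 N.

9.83 kN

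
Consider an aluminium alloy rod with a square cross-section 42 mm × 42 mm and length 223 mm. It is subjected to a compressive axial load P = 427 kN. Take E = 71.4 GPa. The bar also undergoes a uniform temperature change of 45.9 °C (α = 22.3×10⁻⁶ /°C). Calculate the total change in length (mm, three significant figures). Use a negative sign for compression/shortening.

-0.528 mm

A = 1764 mm².
δ_mech = NL/(AE) = -427000·223/(1764·71400) = -0.756 mm.
δ_thermal = αLΔT = 22.3e-6·223·45.9 = 0.2283 mm.
δ = δ_mech + δ_thermal = -0.5278 mm.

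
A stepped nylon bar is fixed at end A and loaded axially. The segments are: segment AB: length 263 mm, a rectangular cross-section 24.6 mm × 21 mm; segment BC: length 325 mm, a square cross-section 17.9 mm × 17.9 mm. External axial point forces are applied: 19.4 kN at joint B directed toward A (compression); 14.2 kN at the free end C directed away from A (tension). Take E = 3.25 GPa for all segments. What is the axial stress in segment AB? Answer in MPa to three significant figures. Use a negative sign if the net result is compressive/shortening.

-10.1 MPa

Internal axial forces (sectioning from the free end, tension +): N_BC = 14.2 kN, N_AB = -5.2 kN.
A_AB = 516.6 mm².
σ_AB = N_AB/A_AB = -5200/516.6 = -10.07 MPa.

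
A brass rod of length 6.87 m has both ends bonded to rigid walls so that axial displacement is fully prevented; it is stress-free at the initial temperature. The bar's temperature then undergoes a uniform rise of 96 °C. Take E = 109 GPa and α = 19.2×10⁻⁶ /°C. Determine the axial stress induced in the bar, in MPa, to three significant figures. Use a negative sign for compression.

-201 MPa

Free thermal expansion αLΔT = 19.2e-6 · 6870 · 96 = 12.66 mm.
The walls impose strain ε = −(12.66)/6870 = -1.8432e-03; σ = Eε = 109000 · -1.8432e-03 = -200.9 MPa.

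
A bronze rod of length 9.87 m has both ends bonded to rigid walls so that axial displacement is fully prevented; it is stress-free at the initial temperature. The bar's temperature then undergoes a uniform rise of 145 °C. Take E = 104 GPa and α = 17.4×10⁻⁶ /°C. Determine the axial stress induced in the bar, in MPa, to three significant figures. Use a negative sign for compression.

Free thermal expansion αLΔT = 17.4e-6 · 9870 · 145 = 24.9 mm.
The walls impose strain ε = −(24.9)/9870 = -2.5230e-03; σ = Eε = 104000 · -2.5230e-03 = -262.4 MPa.

-262 MPa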